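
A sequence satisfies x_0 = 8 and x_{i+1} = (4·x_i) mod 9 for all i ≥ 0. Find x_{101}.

2

Computing terms: x_0 = 8; x_1 = 5; x_2 = 2; x_3 = 8.
The sequence repeats with period 3.
(101 - 0) mod 3 = 2, so x_{101} = x_2 = 2.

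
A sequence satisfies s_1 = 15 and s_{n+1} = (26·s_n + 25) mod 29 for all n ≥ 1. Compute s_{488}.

s_1 = 15, s_2 = 9, s_3 = 27, s_4 = 2, s_5 = 19, s_6 = 26, s_7 = 5, s_8 = 10, s_9 = 24, s_{10} = 11, s_{11} = 21, s_{12} = 20, s_{13} = 23, s_{14} = 14, s_{15} = 12, s_{16} = 18, s_{17} = 0, s_{18} = 25, s_{19} = 8, s_{20} = 1, s_{21} = 22, s_{22} = 17, s_{23} = 3, s_{24} = 16, s_{25} = 6, s_{26} = 7, s_{27} = 4, s_{28} = 13, s_{29} = 15.
The sequence repeats with period 28.
So s_{488} = s_{1 + ((488-1) mod 28)} = s_{12} = 20.

20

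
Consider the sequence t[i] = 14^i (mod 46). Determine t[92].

6

t[0] = 1,  t[1] = 14,  t[2] = 12,  t[3] = 30,  t[4] = 6,  t[5] = 38,  t[6] = 26,  t[7] = 42,  t[8] = 36,  t[9] = 44,  t[10] = 18,  t[11] = 22,  t[12] = 32,  t[13] = 34,  t[14] = 16,  t[15] = 40,  t[16] = 8,  t[17] = 20,  t[18] = 4,  t[19] = 10,  t[20] = 2,  t[21] = 28,  t[22] = 24,  t[23] = 14.
Since t[23] = t[1] = 14, the sequence is eventually periodic: after a pre-period of length 1 it cycles with period 22.
For i ≥ 1, t[i] depends only on (i - 1) mod 22. (92 - 1) mod 22 = 3, so t[92] = t[4] = 6.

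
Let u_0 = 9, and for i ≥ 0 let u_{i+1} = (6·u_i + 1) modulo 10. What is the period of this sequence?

5

We have u_0 = 9,  u_1 = 5,  u_2 = 1,  u_3 = 7,  u_4 = 3,  u_5 = 9.
The sequence repeats with period 5.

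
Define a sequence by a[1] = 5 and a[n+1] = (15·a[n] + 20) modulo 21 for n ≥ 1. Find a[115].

17

Listing terms: a[1] = 5, a[2] = 11, a[3] = 17, a[4] = 2, a[5] = 8, a[6] = 14, a[7] = 20, a[8] = 5.
The sequence repeats with period 7.
(115 - 1) mod 7 = 2, so a[115] = a[3] = 17.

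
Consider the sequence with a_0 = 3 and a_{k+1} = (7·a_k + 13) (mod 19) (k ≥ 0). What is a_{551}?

4

a_0 = 3; a_1 = 15; a_2 = 4; a_3 = 3.
The sequence repeats with period 3.
So a_{551} = a_{0 + ((551-0) mod 3)} = a_2 = 4.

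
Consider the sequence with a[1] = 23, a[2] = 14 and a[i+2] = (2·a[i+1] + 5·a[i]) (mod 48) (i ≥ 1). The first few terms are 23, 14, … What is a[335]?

11

a[1] = 23; a[2] = 14; a[3] = 47; a[4] = 20; a[5] = 35; a[6] = 26; a[7] = 35; a[8] = 8; a[9] = 47; a[10] = 38; a[11] = 23; a[12] = 44; a[13] = 11; a[14] = 2; a[15] = 11; a[16] = 32; a[17] = 23; a[18] = 14.
Since (a[17], a[18]) = (a[1], a[2]) = (23, 14) (two consecutive terms determine the rest), the sequence is periodic with period 16.
So a[335] = a[1 + ((335-1) mod 16)] = a[15] = 11.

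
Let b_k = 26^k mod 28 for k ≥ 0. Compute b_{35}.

Computing terms: b_0 = 1, b_1 = 26, b_2 = 4, b_3 = 20, b_4 = 16, b_5 = 24, b_6 = 8, b_7 = 12, b_8 = 4.
Since b_8 = b_2 = 4, the sequence is eventually periodic: after a pre-period of length 2 it cycles with period 6.
For k ≥ 2, b_k depends only on (k - 2) mod 6. (35 - 2) mod 6 = 3, so b_{35} = b_5 = 24.

24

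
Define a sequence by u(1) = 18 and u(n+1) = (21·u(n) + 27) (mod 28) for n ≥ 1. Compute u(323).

20

We have u(1) = 18,  u(2) = 13,  u(3) = 20,  u(4) = 27,  u(5) = 6,  u(6) = 13.
Since u(6) = u(2) = 13, the sequence is eventually periodic: after a pre-period of length 1 it cycles with period 4.
For n ≥ 2, u(n) depends only on (n - 2) mod 4. (323 - 2) mod 4 = 1, so u(323) = u(3) = 20.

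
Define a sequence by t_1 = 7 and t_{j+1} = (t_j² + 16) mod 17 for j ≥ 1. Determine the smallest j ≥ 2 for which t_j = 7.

5

We have t_1 = 7,  t_2 = 14,  t_3 = 8,  t_4 = 12,  t_5 = 7.
The sequence repeats with period 4.
The value 7 next appears (with j ≥ 2) at t_5.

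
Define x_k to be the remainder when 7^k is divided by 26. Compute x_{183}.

5

Listing terms: x_0 = 1,  x_1 = 7,  x_2 = 23,  x_3 = 5,  x_4 = 9,  x_5 = 11,  x_6 = 25,  x_7 = 19,  x_8 = 3,  x_9 = 21,  x_{10} = 17,  x_{11} = 15,  x_{12} = 1.
Since x_{12} = x_0 = 1, the sequence is periodic with period 12.
So x_{183} = x_{0 + ((183-0) mod 12)} = x_3 = 5.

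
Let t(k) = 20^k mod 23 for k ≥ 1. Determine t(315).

Listing terms: t(1) = 20,  t(2) = 9,  t(3) = 19,  t(4) = 12,  t(5) = 10,  t(6) = 16,  t(7) = 21,  t(8) = 6,  t(9) = 5,  t(10) = 8,  t(11) = 22,  t(12) = 3,  t(13) = 14,  t(14) = 4,  t(15) = 11,  t(16) = 13,  t(17) = 7,  t(18) = 2,  t(19) = 17,  t(20) = 18,  t(21) = 15,  t(22) = 1,  t(23) = 20.
The sequence repeats with period 22.
(315 - 1) mod 22 = 6, so t(315) = t(7) = 21.

21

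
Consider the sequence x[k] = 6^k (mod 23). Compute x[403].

x[0] = 1, x[1] = 6, x[2] = 13, x[3] = 9, x[4] = 8, x[5] = 2, x[6] = 12, x[7] = 3, x[8] = 18, x[9] = 16, x[10] = 4, x[11] = 1.
Since x[11] = x[0] = 1, the sequence is periodic with period 11.
So x[403] = x[0 + ((403-0) mod 11)] = x[7] = 3.

3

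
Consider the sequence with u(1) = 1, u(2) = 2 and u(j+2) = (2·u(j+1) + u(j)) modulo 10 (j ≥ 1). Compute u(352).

u(1) = 1; u(2) = 2; u(3) = 5; u(4) = 2; u(5) = 9; u(6) = 0; u(7) = 9; u(8) = 8; u(9) = 5; u(10) = 8; u(11) = 1; u(12) = 0; u(13) = 1; u(14) = 2.
Since (u(13), u(14)) = (u(1), u(2)) = (1, 2) (two consecutive terms determine the rest), the sequence is periodic with period 12.
So u(352) = u(1 + ((352-1) mod 12)) = u(4) = 2.

2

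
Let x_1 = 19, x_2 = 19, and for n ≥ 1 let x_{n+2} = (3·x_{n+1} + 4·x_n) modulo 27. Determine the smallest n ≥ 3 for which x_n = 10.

Listing terms: x_1 = 19, x_2 = 19, x_3 = 25, x_4 = 16, x_5 = 13, x_6 = 22, x_7 = 10, x_8 = 10, x_9 = 16, x_{10} = 7, x_{11} = 4, x_{12} = 13, x_{13} = 1, x_{14} = 1, x_{15} = 7, x_{16} = 25, x_{17} = 22, x_{18} = 4, x_{19} = 19, x_{20} = 19.
Since (x_{19}, x_{20}) = (x_1, x_2) = (19, 19) (two consecutive terms determine the rest), the sequence is periodic with period 18.
The value 10 first appears (with n ≥ 3) at x_7.

7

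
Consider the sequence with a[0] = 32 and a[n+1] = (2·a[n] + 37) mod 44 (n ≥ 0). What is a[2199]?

3

Computing terms: a[0] = 32,  a[1] = 13,  a[2] = 19,  a[3] = 31,  a[4] = 11,  a[5] = 15,  a[6] = 23,  a[7] = 39,  a[8] = 27,  a[9] = 3,  a[10] = 43,  a[11] = 35,  a[12] = 19.
Since a[12] = a[2] = 19, the sequence is eventually periodic: after a pre-period of length 2 it cycles with period 10.
For n ≥ 2, a[n] depends only on (n - 2) mod 10. (2199 - 2) mod 10 = 7, so a[2199] = a[9] = 3.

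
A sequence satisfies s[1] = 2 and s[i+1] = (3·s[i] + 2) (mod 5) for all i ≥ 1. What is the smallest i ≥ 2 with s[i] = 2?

5

Listing terms: s[1] = 2,  s[2] = 3,  s[3] = 1,  s[4] = 0,  s[5] = 2.
Since s[5] = s[1] = 2, the sequence is periodic with period 4.
The value 2 next appears (with i ≥ 2) at s[5].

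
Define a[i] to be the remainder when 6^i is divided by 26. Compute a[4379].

Listing terms: a[0] = 1; a[1] = 6; a[2] = 10; a[3] = 8; a[4] = 22; a[5] = 2; a[6] = 12; a[7] = 20; a[8] = 16; a[9] = 18; a[10] = 4; a[11] = 24; a[12] = 14; a[13] = 6.
Since a[13] = a[1] = 6, the sequence is eventually periodic: after a pre-period of length 1 it cycles with period 12.
For i ≥ 1, a[i] depends only on (i - 1) mod 12. (4379 - 1) mod 12 = 10, so a[4379] = a[11] = 24.

24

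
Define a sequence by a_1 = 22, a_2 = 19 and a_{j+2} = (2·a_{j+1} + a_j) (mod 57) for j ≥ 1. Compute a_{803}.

Listing terms: a_1 = 22; a_2 = 19; a_3 = 3; a_4 = 25; a_5 = 53; a_6 = 17; a_7 = 30; a_8 = 20; a_9 = 13; a_{10} = 46; a_{11} = 48; a_{12} = 28; a_{13} = 47; a_{14} = 8; a_{15} = 6; a_{16} = 20; a_{17} = 46; a_{18} = 55; a_{19} = 42; a_{20} = 25; a_{21} = 35; a_{22} = 38; a_{23} = 54; a_{24} = 32; a_{25} = 4; a_{26} = 40; a_{27} = 27; a_{28} = 37; a_{29} = 44; a_{30} = 11; a_{31} = 9; a_{32} = 29; a_{33} = 10; a_{34} = 49; a_{35} = 51; a_{36} = 37; a_{37} = 11; a_{38} = 2; a_{39} = 15; a_{40} = 32; a_{41} = 22; a_{42} = 19.
The sequence repeats with period 40.
(803 - 1) mod 40 = 2, so a_{803} = a_3 = 3.

3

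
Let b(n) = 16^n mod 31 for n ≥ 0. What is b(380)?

1

We have b(0) = 1,  b(1) = 16,  b(2) = 8,  b(3) = 4,  b(4) = 2,  b(5) = 1.
Since b(5) = b(0) = 1, the sequence is periodic with period 5.
(380 - 0) mod 5 = 0, so b(380) = b(0) = 1.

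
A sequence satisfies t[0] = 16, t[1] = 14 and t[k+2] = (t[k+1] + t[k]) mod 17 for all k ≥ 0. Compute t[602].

Computing terms: t[0] = 16, t[1] = 14, t[2] = 13, t[3] = 10, t[4] = 6, t[5] = 16, t[6] = 5, t[7] = 4, t[8] = 9, t[9] = 13, t[10] = 5, t[11] = 1, t[12] = 6, t[13] = 7, t[14] = 13, t[15] = 3, t[16] = 16, t[17] = 2, t[18] = 1, t[19] = 3, t[20] = 4, t[21] = 7, t[22] = 11, t[23] = 1, t[24] = 12, t[25] = 13, t[26] = 8, t[27] = 4, t[28] = 12, t[29] = 16, t[30] = 11, t[31] = 10, t[32] = 4, t[33] = 14, t[34] = 1, t[35] = 15, t[36] = 16, t[37] = 14.
Since (t[36], t[37]) = (t[0], t[1]) = (16, 14) (two consecutive terms determine the rest), the sequence is periodic with period 36.
(602 - 0) mod 36 = 26, so t[602] = t[26] = 8.

8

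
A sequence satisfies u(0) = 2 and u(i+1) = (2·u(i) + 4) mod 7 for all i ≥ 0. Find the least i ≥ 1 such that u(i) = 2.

We have u(0) = 2,  u(1) = 1,  u(2) = 6,  u(3) = 2.
The sequence repeats with period 3.
The value 2 next appears (with i ≥ 1) at u(3).

3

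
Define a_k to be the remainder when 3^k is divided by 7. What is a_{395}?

a_1 = 3, a_2 = 2, a_3 = 6, a_4 = 4, a_5 = 5, a_6 = 1, a_7 = 3.
The sequence repeats with period 6.
(395 - 1) mod 6 = 4, so a_{395} = a_5 = 5.

5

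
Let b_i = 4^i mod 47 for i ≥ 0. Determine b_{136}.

3

b_0 = 1; b_1 = 4; b_2 = 16; b_3 = 17; b_4 = 21; b_5 = 37; b_6 = 7; b_7 = 28; b_8 = 18; b_9 = 25; b_{10} = 6; b_{11} = 24; b_{12} = 2; b_{13} = 8; b_{14} = 32; b_{15} = 34; b_{16} = 42; b_{17} = 27; b_{18} = 14; b_{19} = 9; b_{20} = 36; b_{21} = 3; b_{22} = 12; b_{23} = 1.
Since b_{23} = b_0 = 1, the sequence is periodic with period 23.
(136 - 0) mod 23 = 21, so b_{136} = b_{21} = 3.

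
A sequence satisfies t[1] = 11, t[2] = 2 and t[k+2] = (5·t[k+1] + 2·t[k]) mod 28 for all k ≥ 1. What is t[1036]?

Listing terms: t[1] = 11, t[2] = 2, t[3] = 4, t[4] = 24, t[5] = 16, t[6] = 16, t[7] = 0, t[8] = 4, t[9] = 20, t[10] = 24, t[11] = 20, t[12] = 8, t[13] = 24, t[14] = 24, t[15] = 0, t[16] = 20, t[17] = 16, t[18] = 8, t[19] = 16, t[20] = 12, t[21] = 8, t[22] = 8, t[23] = 0, t[24] = 16, t[25] = 24, t[26] = 12, t[27] = 24, t[28] = 4, t[29] = 12, t[30] = 12, t[31] = 0, t[32] = 24, t[33] = 8, t[34] = 4, t[35] = 8, t[36] = 20, t[37] = 4, t[38] = 4, t[39] = 0, t[40] = 8, t[41] = 12, t[42] = 20, t[43] = 12, t[44] = 16, t[45] = 20, t[46] = 20, t[47] = 0, t[48] = 12, t[49] = 4, t[50] = 16, t[51] = 4, t[52] = 24.
Since (t[51], t[52]) = (t[3], t[4]) = (4, 24) (two consecutive terms determine the rest), the sequence is eventually periodic: after a pre-period of length 2 it cycles with period 48.
For k ≥ 3, t[k] depends only on (k - 3) mod 48. (1036 - 3) mod 48 = 25, so t[1036] = t[28] = 4.

4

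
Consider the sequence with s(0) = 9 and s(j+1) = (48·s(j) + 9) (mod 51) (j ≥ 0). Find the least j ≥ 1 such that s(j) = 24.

Listing terms: s(0) = 9,  s(1) = 33,  s(2) = 12,  s(3) = 24,  s(4) = 39,  s(5) = 45,  s(6) = 27,  s(7) = 30,  s(8) = 21,  s(9) = 48,  s(10) = 18,  s(11) = 6,  s(12) = 42,  s(13) = 36,  s(14) = 3,  s(15) = 0,  s(16) = 9.
The sequence repeats with period 16.
The value 24 first appears (with j ≥ 1) at s(3).

3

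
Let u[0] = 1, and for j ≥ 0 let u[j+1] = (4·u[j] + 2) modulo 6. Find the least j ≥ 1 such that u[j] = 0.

1

u[0] = 1,  u[1] = 0,  u[2] = 2,  u[3] = 4,  u[4] = 0.
Since u[4] = u[1] = 0, the sequence is eventually periodic: after a pre-period of length 1 it cycles with period 3.
The value 0 first appears (with j ≥ 1) at u[1].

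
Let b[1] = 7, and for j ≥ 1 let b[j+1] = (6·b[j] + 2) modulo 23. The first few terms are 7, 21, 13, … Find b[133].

We have b[1] = 7, b[2] = 21, b[3] = 13, b[4] = 11, b[5] = 22, b[6] = 19, b[7] = 1, b[8] = 8, b[9] = 4, b[10] = 3, b[11] = 20, b[12] = 7.
Since b[12] = b[1] = 7, the sequence is periodic with period 11.
(133 - 1) mod 11 = 0, so b[133] = b[1] = 7.

7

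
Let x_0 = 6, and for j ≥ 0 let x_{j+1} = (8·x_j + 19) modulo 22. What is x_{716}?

We have x_0 = 6, x_1 = 1, x_2 = 5, x_3 = 15, x_4 = 7, x_5 = 9, x_6 = 3, x_7 = 21, x_8 = 11, x_9 = 19, x_{10} = 17, x_{11} = 1.
Since x_{11} = x_1 = 1, the sequence is eventually periodic: after a pre-period of length 1 it cycles with period 10.
For j ≥ 1, x_j depends only on (j - 1) mod 10. (716 - 1) mod 10 = 5, so x_{716} = x_6 = 3.

3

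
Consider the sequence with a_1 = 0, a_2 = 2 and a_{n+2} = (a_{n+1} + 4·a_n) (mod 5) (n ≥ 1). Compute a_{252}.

3

a_1 = 0, a_2 = 2, a_3 = 2, a_4 = 0, a_5 = 3, a_6 = 3, a_7 = 0, a_8 = 2.
The sequence repeats with period 6.
(252 - 1) mod 6 = 5, so a_{252} = a_6 = 3.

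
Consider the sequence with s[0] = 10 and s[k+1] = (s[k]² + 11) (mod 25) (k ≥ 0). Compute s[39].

Computing terms: s[0] = 10; s[1] = 11; s[2] = 7; s[3] = 10.
The sequence repeats with period 3.
(39 - 0) mod 3 = 0, so s[39] = s[0] = 10.

10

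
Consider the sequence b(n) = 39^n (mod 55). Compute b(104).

31

We have b(1) = 39,  b(2) = 36,  b(3) = 29,  b(4) = 31,  b(5) = 54,  b(6) = 16,  b(7) = 19,  b(8) = 26,  b(9) = 24,  b(10) = 1,  b(11) = 39.
The sequence repeats with period 10.
(104 - 1) mod 10 = 3, so b(104) = b(4) = 31.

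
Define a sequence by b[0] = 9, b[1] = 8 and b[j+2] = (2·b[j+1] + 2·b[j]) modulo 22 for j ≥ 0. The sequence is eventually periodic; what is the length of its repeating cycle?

10

We have b[0] = 9, b[1] = 8, b[2] = 12, b[3] = 18, b[4] = 16, b[5] = 2, b[6] = 14, b[7] = 10, b[8] = 4, b[9] = 6, b[10] = 20, b[11] = 8, b[12] = 12.
Since (b[11], b[12]) = (b[1], b[2]) = (8, 12) (two consecutive terms determine the rest), the sequence is eventually periodic: after a pre-period of length 1 it cycles with period 10.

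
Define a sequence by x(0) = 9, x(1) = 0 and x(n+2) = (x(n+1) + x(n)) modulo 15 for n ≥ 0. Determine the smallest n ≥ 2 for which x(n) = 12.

5

Listing terms: x(0) = 9, x(1) = 0, x(2) = 9, x(3) = 9, x(4) = 3, x(5) = 12, x(6) = 0, x(7) = 12, x(8) = 12, x(9) = 9, x(10) = 6, x(11) = 0, x(12) = 6, x(13) = 6, x(14) = 12, x(15) = 3, x(16) = 0, x(17) = 3, x(18) = 3, x(19) = 6, x(20) = 9, x(21) = 0.
The sequence repeats with period 20.
The value 12 first appears (with n ≥ 2) at x(5).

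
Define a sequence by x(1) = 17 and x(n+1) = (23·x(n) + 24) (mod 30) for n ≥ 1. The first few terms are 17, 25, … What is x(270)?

We have x(1) = 17, x(2) = 25, x(3) = 29, x(4) = 1, x(5) = 17.
The sequence repeats with period 4.
So x(270) = x(1 + ((270-1) mod 4)) = x(2) = 25.

25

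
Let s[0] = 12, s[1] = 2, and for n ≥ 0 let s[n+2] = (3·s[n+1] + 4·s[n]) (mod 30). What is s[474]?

6

We have s[0] = 12,  s[1] = 2,  s[2] = 24,  s[3] = 20,  s[4] = 6,  s[5] = 8,  s[6] = 18,  s[7] = 26,  s[8] = 0,  s[9] = 14,  s[10] = 12,  s[11] = 2.
The sequence repeats with period 10.
So s[474] = s[0 + ((474-0) mod 10)] = s[4] = 6.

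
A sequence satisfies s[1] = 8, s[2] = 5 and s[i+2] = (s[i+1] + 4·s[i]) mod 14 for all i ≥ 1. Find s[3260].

5

Computing terms: s[1] = 8,  s[2] = 5,  s[3] = 9,  s[4] = 1,  s[5] = 9,  s[6] = 13,  s[7] = 7,  s[8] = 3,  s[9] = 3,  s[10] = 1,  s[11] = 13,  s[12] = 3,  s[13] = 13,  s[14] = 11,  s[15] = 7,  s[16] = 9,  s[17] = 9,  s[18] = 3,  s[19] = 11,  s[20] = 9,  s[21] = 11,  s[22] = 5,  s[23] = 7,  s[24] = 13,  s[25] = 13,  s[26] = 9,  s[27] = 5,  s[28] = 13,  s[29] = 5,  s[30] = 1,  s[31] = 7,  s[32] = 11,  s[33] = 11,  s[34] = 13,  s[35] = 1,  s[36] = 11,  s[37] = 1,  s[38] = 3,  s[39] = 7,  s[40] = 5,  s[41] = 5,  s[42] = 11,  s[43] = 3,  s[44] = 5,  s[45] = 3,  s[46] = 9,  s[47] = 7,  s[48] = 1,  s[49] = 1,  s[50] = 5,  s[51] = 9.
Since (s[50], s[51]) = (s[2], s[3]) = (5, 9) (two consecutive terms determine the rest), the sequence is eventually periodic: after a pre-period of length 1 it cycles with period 48.
For i ≥ 2, s[i] depends only on (i - 2) mod 48. (3260 - 2) mod 48 = 42, so s[3260] = s[44] = 5.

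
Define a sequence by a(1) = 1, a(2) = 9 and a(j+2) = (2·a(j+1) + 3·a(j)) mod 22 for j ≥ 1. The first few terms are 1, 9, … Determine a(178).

13

We have a(1) = 1; a(2) = 9; a(3) = 21; a(4) = 3; a(5) = 3; a(6) = 15; a(7) = 17; a(8) = 13; a(9) = 11; a(10) = 17; a(11) = 1; a(12) = 9.
The sequence repeats with period 10.
(178 - 1) mod 10 = 7, so a(178) = a(8) = 13.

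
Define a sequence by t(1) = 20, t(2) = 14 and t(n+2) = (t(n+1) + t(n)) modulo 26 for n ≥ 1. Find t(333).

6

Computing terms: t(1) = 20; t(2) = 14; t(3) = 8; t(4) = 22; t(5) = 4; t(6) = 0; t(7) = 4; t(8) = 4; t(9) = 8; t(10) = 12; t(11) = 20; t(12) = 6; t(13) = 0; t(14) = 6; t(15) = 6; t(16) = 12; t(17) = 18; t(18) = 4; t(19) = 22; t(20) = 0; t(21) = 22; t(22) = 22; t(23) = 18; t(24) = 14; t(25) = 6; t(26) = 20; t(27) = 0; t(28) = 20; t(29) = 20; t(30) = 14.
The sequence repeats with period 28.
So t(333) = t(1 + ((333-1) mod 28)) = t(25) = 6.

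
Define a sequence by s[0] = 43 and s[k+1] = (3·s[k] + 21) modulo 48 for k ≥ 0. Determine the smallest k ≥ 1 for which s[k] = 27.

8

We have s[0] = 43; s[1] = 6; s[2] = 39; s[3] = 42; s[4] = 3; s[5] = 30; s[6] = 15; s[7] = 18; s[8] = 27; s[9] = 6.
Since s[9] = s[1] = 6, the sequence is eventually periodic: after a pre-period of length 1 it cycles with period 8.
The value 27 first appears (with k ≥ 1) at s[8].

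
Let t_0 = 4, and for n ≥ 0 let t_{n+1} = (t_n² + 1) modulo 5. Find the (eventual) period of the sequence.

3

We have t_0 = 4, t_1 = 2, t_2 = 0, t_3 = 1, t_4 = 2.
Since t_4 = t_1 = 2, the sequence is eventually periodic: after a pre-period of length 1 it cycles with period 3.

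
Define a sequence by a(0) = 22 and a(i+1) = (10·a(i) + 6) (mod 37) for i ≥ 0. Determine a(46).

4

a(0) = 22; a(1) = 4; a(2) = 9; a(3) = 22.
The sequence repeats with period 3.
So a(46) = a(0 + ((46-0) mod 3)) = a(1) = 4.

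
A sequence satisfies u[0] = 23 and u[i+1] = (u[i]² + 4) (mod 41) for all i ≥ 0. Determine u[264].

25

Computing terms: u[0] = 23; u[1] = 0; u[2] = 4; u[3] = 20; u[4] = 35; u[5] = 40; u[6] = 5; u[7] = 29; u[8] = 25; u[9] = 14; u[10] = 36; u[11] = 29.
Since u[11] = u[7] = 29, the sequence is eventually periodic: after a pre-period of length 7 it cycles with period 4.
For i ≥ 7, u[i] depends only on (i - 7) mod 4. (264 - 7) mod 4 = 1, so u[264] = u[8] = 25.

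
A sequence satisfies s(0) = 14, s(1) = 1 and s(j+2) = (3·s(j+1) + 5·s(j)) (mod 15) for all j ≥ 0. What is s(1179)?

s(0) = 14; s(1) = 1; s(2) = 13; s(3) = 14; s(4) = 2; s(5) = 1; s(6) = 13.
Since (s(5), s(6)) = (s(1), s(2)) = (1, 13) (two consecutive terms determine the rest), the sequence is eventually periodic: after a pre-period of length 1 it cycles with period 4.
For j ≥ 1, s(j) depends only on (j - 1) mod 4. (1179 - 1) mod 4 = 2, so s(1179) = s(3) = 14.

14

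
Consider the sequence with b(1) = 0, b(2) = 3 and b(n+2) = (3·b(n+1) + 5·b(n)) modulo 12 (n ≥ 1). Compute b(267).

9

Computing terms: b(1) = 0,  b(2) = 3,  b(3) = 9,  b(4) = 6,  b(5) = 3,  b(6) = 3,  b(7) = 0,  b(8) = 3.
The sequence repeats with period 6.
(267 - 1) mod 6 = 2, so b(267) = b(3) = 9.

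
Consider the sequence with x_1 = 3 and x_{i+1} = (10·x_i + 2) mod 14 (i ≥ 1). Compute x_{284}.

4

Computing terms: x_1 = 3,  x_2 = 4,  x_3 = 0,  x_4 = 2,  x_5 = 8,  x_6 = 12,  x_7 = 10,  x_8 = 4.
Since x_8 = x_2 = 4, the sequence is eventually periodic: after a pre-period of length 1 it cycles with period 6.
For i ≥ 2, x_i depends only on (i - 2) mod 6. (284 - 2) mod 6 = 0, so x_{284} = x_2 = 4.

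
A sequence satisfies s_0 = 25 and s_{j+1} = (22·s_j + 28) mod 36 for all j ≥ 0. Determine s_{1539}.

16

We have s_0 = 25; s_1 = 2; s_2 = 0; s_3 = 28; s_4 = 32; s_5 = 12; s_6 = 4; s_7 = 8; s_8 = 24; s_9 = 16; s_{10} = 20; s_{11} = 0.
Since s_{11} = s_2 = 0, the sequence is eventually periodic: after a pre-period of length 2 it cycles with period 9.
For j ≥ 2, s_j depends only on (j - 2) mod 9. (1539 - 2) mod 9 = 7, so s_{1539} = s_9 = 16.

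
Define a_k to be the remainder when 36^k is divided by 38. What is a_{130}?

16

We have a_0 = 1, a_1 = 36, a_2 = 4, a_3 = 30, a_4 = 16, a_5 = 6, a_6 = 26, a_7 = 24, a_8 = 28, a_9 = 20, a_{10} = 36.
Since a_{10} = a_1 = 36, the sequence is eventually periodic: after a pre-period of length 1 it cycles with period 9.
For k ≥ 1, a_k depends only on (k - 1) mod 9. (130 - 1) mod 9 = 3, so a_{130} = a_4 = 16.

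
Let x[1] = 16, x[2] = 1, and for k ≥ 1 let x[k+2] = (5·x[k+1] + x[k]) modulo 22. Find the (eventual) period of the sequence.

We have x[1] = 16,  x[2] = 1,  x[3] = 21,  x[4] = 18,  x[5] = 1,  x[6] = 1,  x[7] = 6,  x[8] = 9,  x[9] = 7,  x[10] = 0,  x[11] = 7,  x[12] = 13,  x[13] = 6,  x[14] = 21,  x[15] = 1,  x[16] = 4,  x[17] = 21,  x[18] = 21,  x[19] = 16,  x[20] = 13,  x[21] = 15,  x[22] = 0,  x[23] = 15,  x[24] = 9,  x[25] = 16,  x[26] = 1.
Since (x[25], x[26]) = (x[1], x[2]) = (16, 1) (two consecutive terms determine the rest), the sequence is periodic with period 24.

24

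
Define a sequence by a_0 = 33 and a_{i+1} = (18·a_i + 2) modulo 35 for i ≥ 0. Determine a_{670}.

We have a_0 = 33, a_1 = 1, a_2 = 20, a_3 = 12, a_4 = 8, a_5 = 6, a_6 = 5, a_7 = 22, a_8 = 13, a_9 = 26, a_{10} = 15, a_{11} = 27, a_{12} = 33.
The sequence repeats with period 12.
So a_{670} = a_{0 + ((670-0) mod 12)} = a_{10} = 15.

15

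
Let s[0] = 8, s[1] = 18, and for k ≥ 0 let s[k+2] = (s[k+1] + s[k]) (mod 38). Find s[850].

32

Listing terms: s[0] = 8, s[1] = 18, s[2] = 26, s[3] = 6, s[4] = 32, s[5] = 0, s[6] = 32, s[7] = 32, s[8] = 26, s[9] = 20, s[10] = 8, s[11] = 28, s[12] = 36, s[13] = 26, s[14] = 24, s[15] = 12, s[16] = 36, s[17] = 10, s[18] = 8, s[19] = 18.
Since (s[18], s[19]) = (s[0], s[1]) = (8, 18) (two consecutive terms determine the rest), the sequence is periodic with period 18.
So s[850] = s[0 + ((850-0) mod 18)] = s[4] = 32.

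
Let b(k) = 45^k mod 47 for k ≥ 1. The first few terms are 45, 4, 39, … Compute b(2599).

Computing terms: b(1) = 45; b(2) = 4; b(3) = 39; b(4) = 16; b(5) = 15; b(6) = 17; b(7) = 13; b(8) = 21; b(9) = 5; b(10) = 37; b(11) = 20; b(12) = 7; b(13) = 33; b(14) = 28; b(15) = 38; b(16) = 18; b(17) = 11; b(18) = 25; b(19) = 44; b(20) = 6; b(21) = 35; b(22) = 24; b(23) = 46; b(24) = 2; b(25) = 43; b(26) = 8; b(27) = 31; b(28) = 32; b(29) = 30; b(30) = 34; b(31) = 26; b(32) = 42; b(33) = 10; b(34) = 27; b(35) = 40; b(36) = 14; b(37) = 19; b(38) = 9; b(39) = 29; b(40) = 36; b(41) = 22; b(42) = 3; b(43) = 41; b(44) = 12; b(45) = 23; b(46) = 1; b(47) = 45.
Since b(47) = b(1) = 45, the sequence is periodic with period 46.
(2599 - 1) mod 46 = 22, so b(2599) = b(23) = 46.

46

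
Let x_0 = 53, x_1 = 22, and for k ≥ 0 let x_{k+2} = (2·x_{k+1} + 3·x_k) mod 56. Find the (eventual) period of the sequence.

Listing terms: x_0 = 53, x_1 = 22, x_2 = 35, x_3 = 24, x_4 = 41, x_5 = 42, x_6 = 39, x_7 = 36, x_8 = 21, x_9 = 38, x_{10} = 27, x_{11} = 0, x_{12} = 25, x_{13} = 50, x_{14} = 7, x_{15} = 52, x_{16} = 13, x_{17} = 14, x_{18} = 11, x_{19} = 8, x_{20} = 49, x_{21} = 10, x_{22} = 55, x_{23} = 28, x_{24} = 53, x_{25} = 22.
Since (x_{24}, x_{25}) = (x_0, x_1) = (53, 22) (two consecutive terms determine the rest), the sequence is periodic with period 24.

24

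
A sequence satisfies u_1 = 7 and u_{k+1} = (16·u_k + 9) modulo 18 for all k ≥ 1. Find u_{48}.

1

We have u_1 = 7; u_2 = 13; u_3 = 1; u_4 = 7.
Since u_4 = u_1 = 7, the sequence is periodic with period 3.
(48 - 1) mod 3 = 2, so u_{48} = u_3 = 1.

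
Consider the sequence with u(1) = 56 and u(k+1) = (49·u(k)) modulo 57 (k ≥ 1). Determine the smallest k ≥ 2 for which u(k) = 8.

Listing terms: u(1) = 56; u(2) = 8; u(3) = 50; u(4) = 56.
Since u(4) = u(1) = 56, the sequence is periodic with period 3.
The value 8 first appears (with k ≥ 2) at u(2).

2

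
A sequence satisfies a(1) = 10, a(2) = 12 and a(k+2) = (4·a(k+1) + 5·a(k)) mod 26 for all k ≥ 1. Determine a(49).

Listing terms: a(1) = 10; a(2) = 12; a(3) = 20; a(4) = 10; a(5) = 10; a(6) = 12.
The sequence repeats with period 4.
So a(49) = a(1 + ((49-1) mod 4)) = a(1) = 10.

10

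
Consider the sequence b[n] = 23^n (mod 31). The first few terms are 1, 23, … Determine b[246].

8

Listing terms: b[0] = 1; b[1] = 23; b[2] = 2; b[3] = 15; b[4] = 4; b[5] = 30; b[6] = 8; b[7] = 29; b[8] = 16; b[9] = 27; b[10] = 1.
Since b[10] = b[0] = 1, the sequence is periodic with period 10.
So b[246] = b[0 + ((246-0) mod 10)] = b[6] = 8.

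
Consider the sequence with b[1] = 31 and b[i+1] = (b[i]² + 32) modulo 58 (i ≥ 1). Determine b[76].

Listing terms: b[1] = 31,  b[2] = 7,  b[3] = 23,  b[4] = 39,  b[5] = 45,  b[6] = 27,  b[7] = 7.
Since b[7] = b[2] = 7, the sequence is eventually periodic: after a pre-period of length 1 it cycles with period 5.
For i ≥ 2, b[i] depends only on (i - 2) mod 5. (76 - 2) mod 5 = 4, so b[76] = b[6] = 27.

27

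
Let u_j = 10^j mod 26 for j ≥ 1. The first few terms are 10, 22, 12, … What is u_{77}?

4

u_1 = 10,  u_2 = 22,  u_3 = 12,  u_4 = 16,  u_5 = 4,  u_6 = 14,  u_7 = 10.
The sequence repeats with period 6.
So u_{77} = u_{1 + ((77-1) mod 6)} = u_5 = 4.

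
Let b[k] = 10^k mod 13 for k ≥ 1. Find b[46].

Listing terms: b[1] = 10; b[2] = 9; b[3] = 12; b[4] = 3; b[5] = 4; b[6] = 1; b[7] = 10.
Since b[7] = b[1] = 10, the sequence is periodic with period 6.
So b[46] = b[1 + ((46-1) mod 6)] = b[4] = 3.

3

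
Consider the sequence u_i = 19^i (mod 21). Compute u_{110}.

We have u_0 = 1,  u_1 = 19,  u_2 = 4,  u_3 = 13,  u_4 = 16,  u_5 = 10,  u_6 = 1.
Since u_6 = u_0 = 1, the sequence is periodic with period 6.
So u_{110} = u_{0 + ((110-0) mod 6)} = u_2 = 4.

4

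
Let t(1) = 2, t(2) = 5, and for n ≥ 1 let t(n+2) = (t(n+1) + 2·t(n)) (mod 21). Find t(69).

t(1) = 2, t(2) = 5, t(3) = 9, t(4) = 19, t(5) = 16, t(6) = 12, t(7) = 2, t(8) = 5.
The sequence repeats with period 6.
So t(69) = t(1 + ((69-1) mod 6)) = t(3) = 9.

9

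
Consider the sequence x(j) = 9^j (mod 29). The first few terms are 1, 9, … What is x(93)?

6

Listing terms: x(0) = 1, x(1) = 9, x(2) = 23, x(3) = 4, x(4) = 7, x(5) = 5, x(6) = 16, x(7) = 28, x(8) = 20, x(9) = 6, x(10) = 25, x(11) = 22, x(12) = 24, x(13) = 13, x(14) = 1.
Since x(14) = x(0) = 1, the sequence is periodic with period 14.
(93 - 0) mod 14 = 9, so x(93) = x(9) = 6.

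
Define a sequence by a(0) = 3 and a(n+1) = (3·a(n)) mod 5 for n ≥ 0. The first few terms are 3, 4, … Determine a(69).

a(0) = 3,  a(1) = 4,  a(2) = 2,  a(3) = 1,  a(4) = 3.
The sequence repeats with period 4.
So a(69) = a(0 + ((69-0) mod 4)) = a(1) = 4.

4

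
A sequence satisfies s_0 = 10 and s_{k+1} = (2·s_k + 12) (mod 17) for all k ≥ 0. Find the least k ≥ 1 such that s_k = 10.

Computing terms: s_0 = 10, s_1 = 15, s_2 = 8, s_3 = 11, s_4 = 0, s_5 = 12, s_6 = 2, s_7 = 16, s_8 = 10.
Since s_8 = s_0 = 10, the sequence is periodic with period 8.
The value 10 next appears (with k ≥ 1) at s_8.

8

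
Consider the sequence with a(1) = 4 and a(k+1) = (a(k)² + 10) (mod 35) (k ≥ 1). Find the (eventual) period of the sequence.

Listing terms: a(1) = 4; a(2) = 26; a(3) = 21; a(4) = 31; a(5) = 26.
Since a(5) = a(2) = 26, the sequence is eventually periodic: after a pre-period of length 1 it cycles with period 3.

3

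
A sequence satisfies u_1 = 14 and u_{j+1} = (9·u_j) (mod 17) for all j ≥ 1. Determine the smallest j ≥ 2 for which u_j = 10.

6

We have u_1 = 14, u_2 = 7, u_3 = 12, u_4 = 6, u_5 = 3, u_6 = 10, u_7 = 5, u_8 = 11, u_9 = 14.
The sequence repeats with period 8.
The value 10 first appears (with j ≥ 2) at u_6.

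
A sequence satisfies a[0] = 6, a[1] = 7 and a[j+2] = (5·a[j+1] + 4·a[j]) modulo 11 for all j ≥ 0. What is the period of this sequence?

40

Listing terms: a[0] = 6, a[1] = 7, a[2] = 4, a[3] = 4, a[4] = 3, a[5] = 9, a[6] = 2, a[7] = 2, a[8] = 7, a[9] = 10, a[10] = 1, a[11] = 1, a[12] = 9, a[13] = 5, a[14] = 6, a[15] = 6, a[16] = 10, a[17] = 8, a[18] = 3, a[19] = 3, a[20] = 5, a[21] = 4, a[22] = 7, a[23] = 7, a[24] = 8, a[25] = 2, a[26] = 9, a[27] = 9, a[28] = 4, a[29] = 1, a[30] = 10, a[31] = 10, a[32] = 2, a[33] = 6, a[34] = 5, a[35] = 5, a[36] = 1, a[37] = 3, a[38] = 8, a[39] = 8, a[40] = 6, a[41] = 7.
The sequence repeats with period 40.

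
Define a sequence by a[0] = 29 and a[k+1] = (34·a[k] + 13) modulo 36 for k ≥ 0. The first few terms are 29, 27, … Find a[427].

3

a[0] = 29; a[1] = 27; a[2] = 31; a[3] = 23; a[4] = 3; a[5] = 7; a[6] = 35; a[7] = 15; a[8] = 19; a[9] = 11; a[10] = 27.
Since a[10] = a[1] = 27, the sequence is eventually periodic: after a pre-period of length 1 it cycles with period 9.
For k ≥ 1, a[k] depends only on (k - 1) mod 9. (427 - 1) mod 9 = 3, so a[427] = a[4] = 3.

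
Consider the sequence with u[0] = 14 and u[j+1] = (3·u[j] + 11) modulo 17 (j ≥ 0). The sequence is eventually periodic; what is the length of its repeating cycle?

We have u[0] = 14, u[1] = 2, u[2] = 0, u[3] = 11, u[4] = 10, u[5] = 7, u[6] = 15, u[7] = 5, u[8] = 9, u[9] = 4, u[10] = 6, u[11] = 12, u[12] = 13, u[13] = 16, u[14] = 8, u[15] = 1, u[16] = 14.
The sequence repeats with period 16.

16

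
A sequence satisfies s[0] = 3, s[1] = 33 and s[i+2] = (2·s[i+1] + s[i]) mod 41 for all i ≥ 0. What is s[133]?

Computing terms: s[0] = 3; s[1] = 33; s[2] = 28; s[3] = 7; s[4] = 1; s[5] = 9; s[6] = 19; s[7] = 6; s[8] = 31; s[9] = 27; s[10] = 3; s[11] = 33.
The sequence repeats with period 10.
(133 - 0) mod 10 = 3, so s[133] = s[3] = 7.

7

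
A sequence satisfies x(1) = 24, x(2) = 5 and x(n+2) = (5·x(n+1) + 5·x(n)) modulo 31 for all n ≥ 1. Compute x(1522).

x(1) = 24; x(2) = 5; x(3) = 21; x(4) = 6; x(5) = 11; x(6) = 23; x(7) = 15; x(8) = 4; x(9) = 2; x(10) = 30; x(11) = 5; x(12) = 20; x(13) = 1; x(14) = 12; x(15) = 3; x(16) = 13; x(17) = 18; x(18) = 0; x(19) = 28; x(20) = 16; x(21) = 3; x(22) = 2; x(23) = 25; x(24) = 11; x(25) = 25; x(26) = 25; x(27) = 2; x(28) = 11; x(29) = 3; x(30) = 8; x(31) = 24; x(32) = 5.
The sequence repeats with period 30.
So x(1522) = x(1 + ((1522-1) mod 30)) = x(22) = 2.

2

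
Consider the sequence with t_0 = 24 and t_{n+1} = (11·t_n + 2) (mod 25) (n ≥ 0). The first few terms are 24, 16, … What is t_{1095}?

14

t_0 = 24,  t_1 = 16,  t_2 = 3,  t_3 = 10,  t_4 = 12,  t_5 = 9,  t_6 = 1,  t_7 = 13,  t_8 = 20,  t_9 = 22,  t_{10} = 19,  t_{11} = 11,  t_{12} = 23,  t_{13} = 5,  t_{14} = 7,  t_{15} = 4,  t_{16} = 21,  t_{17} = 8,  t_{18} = 15,  t_{19} = 17,  t_{20} = 14,  t_{21} = 6,  t_{22} = 18,  t_{23} = 0,  t_{24} = 2,  t_{25} = 24.
Since t_{25} = t_0 = 24, the sequence is periodic with period 25.
So t_{1095} = t_{0 + ((1095-0) mod 25)} = t_{20} = 14.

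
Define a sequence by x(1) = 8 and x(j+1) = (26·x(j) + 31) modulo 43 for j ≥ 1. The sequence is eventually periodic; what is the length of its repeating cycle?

42

Computing terms: x(1) = 8, x(2) = 24, x(3) = 10, x(4) = 33, x(5) = 29, x(6) = 11, x(7) = 16, x(8) = 17, x(9) = 0, x(10) = 31, x(11) = 20, x(12) = 35, x(13) = 38, x(14) = 30, x(15) = 37, x(16) = 4, x(17) = 6, x(18) = 15, x(19) = 34, x(20) = 12, x(21) = 42, x(22) = 5, x(23) = 32, x(24) = 3, x(25) = 23, x(26) = 27, x(27) = 2, x(28) = 40, x(29) = 39, x(30) = 13, x(31) = 25, x(32) = 36, x(33) = 21, x(34) = 18, x(35) = 26, x(36) = 19, x(37) = 9, x(38) = 7, x(39) = 41, x(40) = 22, x(41) = 1, x(42) = 14, x(43) = 8.
Since x(43) = x(1) = 8, the sequence is periodic with period 42.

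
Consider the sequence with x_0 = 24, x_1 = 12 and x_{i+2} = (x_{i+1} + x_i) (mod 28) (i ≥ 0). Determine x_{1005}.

8

We have x_0 = 24, x_1 = 12, x_2 = 8, x_3 = 20, x_4 = 0, x_5 = 20, x_6 = 20, x_7 = 12, x_8 = 4, x_9 = 16, x_{10} = 20, x_{11} = 8, x_{12} = 0, x_{13} = 8, x_{14} = 8, x_{15} = 16, x_{16} = 24, x_{17} = 12.
Since (x_{16}, x_{17}) = (x_0, x_1) = (24, 12) (two consecutive terms determine the rest), the sequence is periodic with period 16.
So x_{1005} = x_{0 + ((1005-0) mod 16)} = x_{13} = 8.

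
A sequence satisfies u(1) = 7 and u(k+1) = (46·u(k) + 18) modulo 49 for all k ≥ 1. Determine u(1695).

u(1) = 7,  u(2) = 46,  u(3) = 27,  u(4) = 35,  u(5) = 11,  u(6) = 34,  u(7) = 14,  u(8) = 25,  u(9) = 41,  u(10) = 42,  u(11) = 39,  u(12) = 48,  u(13) = 21,  u(14) = 4,  u(15) = 6,  u(16) = 0,  u(17) = 18,  u(18) = 13,  u(19) = 28,  u(20) = 32,  u(21) = 20,  u(22) = 7.
The sequence repeats with period 21.
(1695 - 1) mod 21 = 14, so u(1695) = u(15) = 6.

6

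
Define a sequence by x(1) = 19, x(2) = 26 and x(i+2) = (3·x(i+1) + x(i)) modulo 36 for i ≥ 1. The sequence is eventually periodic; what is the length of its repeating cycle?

Listing terms: x(1) = 19; x(2) = 26; x(3) = 25; x(4) = 29; x(5) = 4; x(6) = 5; x(7) = 19; x(8) = 26.
The sequence repeats with period 6.

6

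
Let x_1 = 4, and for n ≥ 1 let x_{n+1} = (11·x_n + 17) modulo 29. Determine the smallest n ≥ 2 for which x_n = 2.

14

Listing terms: x_1 = 4, x_2 = 3, x_3 = 21, x_4 = 16, x_5 = 19, x_6 = 23, x_7 = 9, x_8 = 0, x_9 = 17, x_{10} = 1, x_{11} = 28, x_{12} = 6, x_{13} = 25, x_{14} = 2, x_{15} = 10, x_{16} = 11, x_{17} = 22, x_{18} = 27, x_{19} = 24, x_{20} = 20, x_{21} = 5, x_{22} = 14, x_{23} = 26, x_{24} = 13, x_{25} = 15, x_{26} = 8, x_{27} = 18, x_{28} = 12, x_{29} = 4.
The sequence repeats with period 28.
The value 2 first appears (with n ≥ 2) at x_{14}.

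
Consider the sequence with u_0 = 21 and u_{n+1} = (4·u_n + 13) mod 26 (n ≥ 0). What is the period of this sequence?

6

Computing terms: u_0 = 21; u_1 = 19; u_2 = 11; u_3 = 5; u_4 = 7; u_5 = 15; u_6 = 21.
Since u_6 = u_0 = 21, the sequence is periodic with period 6.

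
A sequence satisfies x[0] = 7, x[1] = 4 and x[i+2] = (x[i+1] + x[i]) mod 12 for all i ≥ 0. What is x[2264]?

7

x[0] = 7,  x[1] = 4,  x[2] = 11,  x[3] = 3,  x[4] = 2,  x[5] = 5,  x[6] = 7,  x[7] = 0,  x[8] = 7,  x[9] = 7,  x[10] = 2,  x[11] = 9,  x[12] = 11,  x[13] = 8,  x[14] = 7,  x[15] = 3,  x[16] = 10,  x[17] = 1,  x[18] = 11,  x[19] = 0,  x[20] = 11,  x[21] = 11,  x[22] = 10,  x[23] = 9,  x[24] = 7,  x[25] = 4.
Since (x[24], x[25]) = (x[0], x[1]) = (7, 4) (two consecutive terms determine the rest), the sequence is periodic with period 24.
So x[2264] = x[0 + ((2264-0) mod 24)] = x[8] = 7.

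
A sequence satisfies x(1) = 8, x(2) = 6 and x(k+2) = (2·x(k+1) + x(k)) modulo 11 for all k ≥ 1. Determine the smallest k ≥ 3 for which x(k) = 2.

4

x(1) = 8,  x(2) = 6,  x(3) = 9,  x(4) = 2,  x(5) = 2,  x(6) = 6,  x(7) = 3,  x(8) = 1,  x(9) = 5,  x(10) = 0,  x(11) = 5,  x(12) = 10,  x(13) = 3,  x(14) = 5,  x(15) = 2,  x(16) = 9,  x(17) = 9,  x(18) = 5,  x(19) = 8,  x(20) = 10,  x(21) = 6,  x(22) = 0,  x(23) = 6,  x(24) = 1,  x(25) = 8,  x(26) = 6.
The sequence repeats with period 24.
The value 2 first appears (with k ≥ 3) at x(4).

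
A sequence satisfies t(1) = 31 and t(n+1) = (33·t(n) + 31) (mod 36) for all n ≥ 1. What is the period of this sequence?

4

Listing terms: t(1) = 31; t(2) = 10; t(3) = 1; t(4) = 28; t(5) = 19; t(6) = 10.
Since t(6) = t(2) = 10, the sequence is eventually periodic: after a pre-period of length 1 it cycles with period 4.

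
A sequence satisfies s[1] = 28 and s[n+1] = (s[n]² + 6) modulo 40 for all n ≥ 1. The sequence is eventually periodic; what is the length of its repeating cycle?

We have s[1] = 28; s[2] = 30; s[3] = 26; s[4] = 2; s[5] = 10; s[6] = 26.
Since s[6] = s[3] = 26, the sequence is eventually periodic: after a pre-period of length 2 it cycles with period 3.

3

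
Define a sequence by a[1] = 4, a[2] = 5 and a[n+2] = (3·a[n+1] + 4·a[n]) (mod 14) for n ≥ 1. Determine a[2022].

7

Listing terms: a[1] = 4,  a[2] = 5,  a[3] = 3,  a[4] = 1,  a[5] = 1,  a[6] = 7,  a[7] = 11,  a[8] = 5,  a[9] = 3.
Since (a[8], a[9]) = (a[2], a[3]) = (5, 3) (two consecutive terms determine the rest), the sequence is eventually periodic: after a pre-period of length 1 it cycles with period 6.
For n ≥ 2, a[n] depends only on (n - 2) mod 6. (2022 - 2) mod 6 = 4, so a[2022] = a[6] = 7.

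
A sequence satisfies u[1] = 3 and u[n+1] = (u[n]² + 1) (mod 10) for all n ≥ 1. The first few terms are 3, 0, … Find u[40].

2

u[1] = 3,  u[2] = 0,  u[3] = 1,  u[4] = 2,  u[5] = 5,  u[6] = 6,  u[7] = 7,  u[8] = 0.
Since u[8] = u[2] = 0, the sequence is eventually periodic: after a pre-period of length 1 it cycles with period 6.
For n ≥ 2, u[n] depends only on (n - 2) mod 6. (40 - 2) mod 6 = 2, so u[40] = u[4] = 2.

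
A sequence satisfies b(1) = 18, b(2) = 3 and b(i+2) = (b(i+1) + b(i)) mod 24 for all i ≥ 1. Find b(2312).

15

We have b(1) = 18,  b(2) = 3,  b(3) = 21,  b(4) = 0,  b(5) = 21,  b(6) = 21,  b(7) = 18,  b(8) = 15,  b(9) = 9,  b(10) = 0,  b(11) = 9,  b(12) = 9,  b(13) = 18,  b(14) = 3.
The sequence repeats with period 12.
(2312 - 1) mod 12 = 7, so b(2312) = b(8) = 15.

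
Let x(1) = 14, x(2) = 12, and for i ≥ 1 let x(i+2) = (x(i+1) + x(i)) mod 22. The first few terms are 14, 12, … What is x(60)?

20

Listing terms: x(1) = 14,  x(2) = 12,  x(3) = 4,  x(4) = 16,  x(5) = 20,  x(6) = 14,  x(7) = 12.
Since (x(6), x(7)) = (x(1), x(2)) = (14, 12) (two consecutive terms determine the rest), the sequence is periodic with period 5.
(60 - 1) mod 5 = 4, so x(60) = x(5) = 20.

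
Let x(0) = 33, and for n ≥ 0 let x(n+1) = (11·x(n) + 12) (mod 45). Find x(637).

42

x(0) = 33, x(1) = 15, x(2) = 42, x(3) = 24, x(4) = 6, x(5) = 33.
Since x(5) = x(0) = 33, the sequence is periodic with period 5.
(637 - 0) mod 5 = 2, so x(637) = x(2) = 42.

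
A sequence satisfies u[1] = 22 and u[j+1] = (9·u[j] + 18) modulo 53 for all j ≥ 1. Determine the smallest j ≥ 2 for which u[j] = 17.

Listing terms: u[1] = 22, u[2] = 4, u[3] = 1, u[4] = 27, u[5] = 49, u[6] = 35, u[7] = 15, u[8] = 47, u[9] = 17, u[10] = 12, u[11] = 20, u[12] = 39, u[13] = 51, u[14] = 0, u[15] = 18, u[16] = 21, u[17] = 48, u[18] = 26, u[19] = 40, u[20] = 7, u[21] = 28, u[22] = 5, u[23] = 10, u[24] = 2, u[25] = 36, u[26] = 24, u[27] = 22.
Since u[27] = u[1] = 22, the sequence is periodic with period 26.
The value 17 first appears (with j ≥ 2) at u[9].

9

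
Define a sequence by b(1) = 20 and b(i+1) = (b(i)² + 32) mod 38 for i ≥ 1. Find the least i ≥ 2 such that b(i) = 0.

Computing terms: b(1) = 20,  b(2) = 14,  b(3) = 0,  b(4) = 32,  b(5) = 30,  b(6) = 20.
The sequence repeats with period 5.
The value 0 first appears (with i ≥ 2) at b(3).

3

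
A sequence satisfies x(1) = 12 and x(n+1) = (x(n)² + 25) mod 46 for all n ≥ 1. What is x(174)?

43

We have x(1) = 12, x(2) = 31, x(3) = 20, x(4) = 11, x(5) = 8, x(6) = 43, x(7) = 34, x(8) = 31.
Since x(8) = x(2) = 31, the sequence is eventually periodic: after a pre-period of length 1 it cycles with period 6.
For n ≥ 2, x(n) depends only on (n - 2) mod 6. (174 - 2) mod 6 = 4, so x(174) = x(6) = 43.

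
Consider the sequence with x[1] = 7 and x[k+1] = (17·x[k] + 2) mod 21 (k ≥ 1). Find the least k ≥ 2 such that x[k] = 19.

4

x[1] = 7; x[2] = 16; x[3] = 1; x[4] = 19; x[5] = 10; x[6] = 4; x[7] = 7.
The sequence repeats with period 6.
The value 19 first appears (with k ≥ 2) at x[4].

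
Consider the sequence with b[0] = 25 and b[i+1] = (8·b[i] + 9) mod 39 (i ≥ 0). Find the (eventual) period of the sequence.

We have b[0] = 25, b[1] = 14, b[2] = 4, b[3] = 2, b[4] = 25.
The sequence repeats with period 4.

4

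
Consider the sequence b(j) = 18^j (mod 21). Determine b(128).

Listing terms: b(0) = 1, b(1) = 18, b(2) = 9, b(3) = 15, b(4) = 18.
Since b(4) = b(1) = 18, the sequence is eventually periodic: after a pre-period of length 1 it cycles with period 3.
For j ≥ 1, b(j) depends only on (j - 1) mod 3. (128 - 1) mod 3 = 1, so b(128) = b(2) = 9.

9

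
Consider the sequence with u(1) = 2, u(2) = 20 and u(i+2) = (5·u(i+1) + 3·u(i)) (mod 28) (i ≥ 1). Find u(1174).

u(1) = 2, u(2) = 20, u(3) = 22, u(4) = 2, u(5) = 20.
The sequence repeats with period 3.
So u(1174) = u(1 + ((1174-1) mod 3)) = u(1) = 2.

2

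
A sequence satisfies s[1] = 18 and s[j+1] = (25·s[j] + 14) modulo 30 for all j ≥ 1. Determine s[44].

14

Computing terms: s[1] = 18, s[2] = 14, s[3] = 4, s[4] = 24, s[5] = 14.
Since s[5] = s[2] = 14, the sequence is eventually periodic: after a pre-period of length 1 it cycles with period 3.
For j ≥ 2, s[j] depends only on (j - 2) mod 3. (44 - 2) mod 3 = 0, so s[44] = s[2] = 14.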